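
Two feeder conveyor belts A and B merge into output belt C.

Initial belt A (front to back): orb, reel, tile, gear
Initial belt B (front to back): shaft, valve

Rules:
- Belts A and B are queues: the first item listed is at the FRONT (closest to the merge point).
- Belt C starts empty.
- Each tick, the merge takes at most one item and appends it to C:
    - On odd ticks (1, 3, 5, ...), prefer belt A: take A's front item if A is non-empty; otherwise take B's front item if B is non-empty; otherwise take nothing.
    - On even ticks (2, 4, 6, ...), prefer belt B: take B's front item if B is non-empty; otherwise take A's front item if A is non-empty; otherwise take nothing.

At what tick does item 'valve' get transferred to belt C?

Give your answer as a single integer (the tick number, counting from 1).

Tick 1: prefer A, take orb from A; A=[reel,tile,gear] B=[shaft,valve] C=[orb]
Tick 2: prefer B, take shaft from B; A=[reel,tile,gear] B=[valve] C=[orb,shaft]
Tick 3: prefer A, take reel from A; A=[tile,gear] B=[valve] C=[orb,shaft,reel]
Tick 4: prefer B, take valve from B; A=[tile,gear] B=[-] C=[orb,shaft,reel,valve]

Answer: 4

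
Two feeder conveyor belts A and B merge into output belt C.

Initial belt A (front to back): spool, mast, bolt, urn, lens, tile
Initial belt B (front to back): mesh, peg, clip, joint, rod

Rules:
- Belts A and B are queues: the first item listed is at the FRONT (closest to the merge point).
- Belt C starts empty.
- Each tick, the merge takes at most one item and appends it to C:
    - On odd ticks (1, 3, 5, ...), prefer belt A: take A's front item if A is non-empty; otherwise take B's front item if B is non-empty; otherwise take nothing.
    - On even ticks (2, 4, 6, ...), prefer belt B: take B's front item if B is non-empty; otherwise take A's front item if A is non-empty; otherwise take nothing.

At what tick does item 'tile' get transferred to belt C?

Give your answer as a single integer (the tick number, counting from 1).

Answer: 11

Derivation:
Tick 1: prefer A, take spool from A; A=[mast,bolt,urn,lens,tile] B=[mesh,peg,clip,joint,rod] C=[spool]
Tick 2: prefer B, take mesh from B; A=[mast,bolt,urn,lens,tile] B=[peg,clip,joint,rod] C=[spool,mesh]
Tick 3: prefer A, take mast from A; A=[bolt,urn,lens,tile] B=[peg,clip,joint,rod] C=[spool,mesh,mast]
Tick 4: prefer B, take peg from B; A=[bolt,urn,lens,tile] B=[clip,joint,rod] C=[spool,mesh,mast,peg]
Tick 5: prefer A, take bolt from A; A=[urn,lens,tile] B=[clip,joint,rod] C=[spool,mesh,mast,peg,bolt]
Tick 6: prefer B, take clip from B; A=[urn,lens,tile] B=[joint,rod] C=[spool,mesh,mast,peg,bolt,clip]
Tick 7: prefer A, take urn from A; A=[lens,tile] B=[joint,rod] C=[spool,mesh,mast,peg,bolt,clip,urn]
Tick 8: prefer B, take joint from B; A=[lens,tile] B=[rod] C=[spool,mesh,mast,peg,bolt,clip,urn,joint]
Tick 9: prefer A, take lens from A; A=[tile] B=[rod] C=[spool,mesh,mast,peg,bolt,clip,urn,joint,lens]
Tick 10: prefer B, take rod from B; A=[tile] B=[-] C=[spool,mesh,mast,peg,bolt,clip,urn,joint,lens,rod]
Tick 11: prefer A, take tile from A; A=[-] B=[-] C=[spool,mesh,mast,peg,bolt,clip,urn,joint,lens,rod,tile]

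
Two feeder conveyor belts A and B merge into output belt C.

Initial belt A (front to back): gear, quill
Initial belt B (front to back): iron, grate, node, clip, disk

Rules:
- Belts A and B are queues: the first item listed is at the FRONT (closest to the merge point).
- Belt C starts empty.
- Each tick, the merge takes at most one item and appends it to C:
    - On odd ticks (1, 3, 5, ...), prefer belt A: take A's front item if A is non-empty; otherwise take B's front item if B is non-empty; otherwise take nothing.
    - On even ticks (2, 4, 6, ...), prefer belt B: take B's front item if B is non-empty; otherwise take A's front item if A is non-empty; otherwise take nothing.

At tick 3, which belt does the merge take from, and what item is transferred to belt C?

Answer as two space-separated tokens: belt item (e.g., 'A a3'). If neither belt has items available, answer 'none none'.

Answer: A quill

Derivation:
Tick 1: prefer A, take gear from A; A=[quill] B=[iron,grate,node,clip,disk] C=[gear]
Tick 2: prefer B, take iron from B; A=[quill] B=[grate,node,clip,disk] C=[gear,iron]
Tick 3: prefer A, take quill from A; A=[-] B=[grate,node,clip,disk] C=[gear,iron,quill]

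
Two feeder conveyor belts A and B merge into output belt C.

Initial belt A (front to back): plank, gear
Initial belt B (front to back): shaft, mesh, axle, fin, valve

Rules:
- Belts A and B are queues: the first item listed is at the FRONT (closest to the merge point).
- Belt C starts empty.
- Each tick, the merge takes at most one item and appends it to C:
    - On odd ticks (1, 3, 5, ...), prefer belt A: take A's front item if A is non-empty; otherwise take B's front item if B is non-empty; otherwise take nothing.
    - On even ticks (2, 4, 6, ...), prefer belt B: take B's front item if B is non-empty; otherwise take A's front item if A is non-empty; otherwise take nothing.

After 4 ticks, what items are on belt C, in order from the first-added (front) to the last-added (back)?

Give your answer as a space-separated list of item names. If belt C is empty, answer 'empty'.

Tick 1: prefer A, take plank from A; A=[gear] B=[shaft,mesh,axle,fin,valve] C=[plank]
Tick 2: prefer B, take shaft from B; A=[gear] B=[mesh,axle,fin,valve] C=[plank,shaft]
Tick 3: prefer A, take gear from A; A=[-] B=[mesh,axle,fin,valve] C=[plank,shaft,gear]
Tick 4: prefer B, take mesh from B; A=[-] B=[axle,fin,valve] C=[plank,shaft,gear,mesh]

Answer: plank shaft gear mesh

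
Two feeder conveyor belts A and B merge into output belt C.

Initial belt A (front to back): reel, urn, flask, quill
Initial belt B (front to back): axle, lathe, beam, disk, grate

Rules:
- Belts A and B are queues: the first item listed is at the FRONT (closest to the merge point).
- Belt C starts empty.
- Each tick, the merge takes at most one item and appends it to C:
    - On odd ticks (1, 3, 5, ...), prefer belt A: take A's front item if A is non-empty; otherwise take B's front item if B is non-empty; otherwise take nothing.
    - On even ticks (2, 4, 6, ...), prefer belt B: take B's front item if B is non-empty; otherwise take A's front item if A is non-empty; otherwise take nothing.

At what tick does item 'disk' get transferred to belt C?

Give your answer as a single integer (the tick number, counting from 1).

Tick 1: prefer A, take reel from A; A=[urn,flask,quill] B=[axle,lathe,beam,disk,grate] C=[reel]
Tick 2: prefer B, take axle from B; A=[urn,flask,quill] B=[lathe,beam,disk,grate] C=[reel,axle]
Tick 3: prefer A, take urn from A; A=[flask,quill] B=[lathe,beam,disk,grate] C=[reel,axle,urn]
Tick 4: prefer B, take lathe from B; A=[flask,quill] B=[beam,disk,grate] C=[reel,axle,urn,lathe]
Tick 5: prefer A, take flask from A; A=[quill] B=[beam,disk,grate] C=[reel,axle,urn,lathe,flask]
Tick 6: prefer B, take beam from B; A=[quill] B=[disk,grate] C=[reel,axle,urn,lathe,flask,beam]
Tick 7: prefer A, take quill from A; A=[-] B=[disk,grate] C=[reel,axle,urn,lathe,flask,beam,quill]
Tick 8: prefer B, take disk from B; A=[-] B=[grate] C=[reel,axle,urn,lathe,flask,beam,quill,disk]

Answer: 8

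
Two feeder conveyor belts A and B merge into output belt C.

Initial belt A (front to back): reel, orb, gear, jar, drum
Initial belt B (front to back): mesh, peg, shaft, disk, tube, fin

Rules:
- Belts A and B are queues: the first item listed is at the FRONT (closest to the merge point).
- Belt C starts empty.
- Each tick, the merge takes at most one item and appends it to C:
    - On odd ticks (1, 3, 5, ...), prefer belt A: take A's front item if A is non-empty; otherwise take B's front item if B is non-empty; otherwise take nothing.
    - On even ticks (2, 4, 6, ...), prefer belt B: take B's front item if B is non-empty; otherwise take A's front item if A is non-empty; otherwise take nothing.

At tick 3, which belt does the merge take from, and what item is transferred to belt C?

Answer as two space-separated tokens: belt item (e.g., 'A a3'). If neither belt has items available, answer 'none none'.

Answer: A orb

Derivation:
Tick 1: prefer A, take reel from A; A=[orb,gear,jar,drum] B=[mesh,peg,shaft,disk,tube,fin] C=[reel]
Tick 2: prefer B, take mesh from B; A=[orb,gear,jar,drum] B=[peg,shaft,disk,tube,fin] C=[reel,mesh]
Tick 3: prefer A, take orb from A; A=[gear,jar,drum] B=[peg,shaft,disk,tube,fin] C=[reel,mesh,orb]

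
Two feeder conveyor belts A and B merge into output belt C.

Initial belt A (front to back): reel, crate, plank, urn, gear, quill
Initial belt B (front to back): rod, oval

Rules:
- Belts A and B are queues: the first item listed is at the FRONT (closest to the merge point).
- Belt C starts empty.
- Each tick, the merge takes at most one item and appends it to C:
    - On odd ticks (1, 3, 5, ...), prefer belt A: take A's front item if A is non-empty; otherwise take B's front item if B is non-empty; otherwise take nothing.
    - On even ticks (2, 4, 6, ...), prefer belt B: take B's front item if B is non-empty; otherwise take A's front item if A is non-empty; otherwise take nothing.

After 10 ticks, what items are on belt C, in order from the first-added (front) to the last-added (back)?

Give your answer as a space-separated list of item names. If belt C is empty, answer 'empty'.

Tick 1: prefer A, take reel from A; A=[crate,plank,urn,gear,quill] B=[rod,oval] C=[reel]
Tick 2: prefer B, take rod from B; A=[crate,plank,urn,gear,quill] B=[oval] C=[reel,rod]
Tick 3: prefer A, take crate from A; A=[plank,urn,gear,quill] B=[oval] C=[reel,rod,crate]
Tick 4: prefer B, take oval from B; A=[plank,urn,gear,quill] B=[-] C=[reel,rod,crate,oval]
Tick 5: prefer A, take plank from A; A=[urn,gear,quill] B=[-] C=[reel,rod,crate,oval,plank]
Tick 6: prefer B, take urn from A; A=[gear,quill] B=[-] C=[reel,rod,crate,oval,plank,urn]
Tick 7: prefer A, take gear from A; A=[quill] B=[-] C=[reel,rod,crate,oval,plank,urn,gear]
Tick 8: prefer B, take quill from A; A=[-] B=[-] C=[reel,rod,crate,oval,plank,urn,gear,quill]
Tick 9: prefer A, both empty, nothing taken; A=[-] B=[-] C=[reel,rod,crate,oval,plank,urn,gear,quill]
Tick 10: prefer B, both empty, nothing taken; A=[-] B=[-] C=[reel,rod,crate,oval,plank,urn,gear,quill]

Answer: reel rod crate oval plank urn gear quill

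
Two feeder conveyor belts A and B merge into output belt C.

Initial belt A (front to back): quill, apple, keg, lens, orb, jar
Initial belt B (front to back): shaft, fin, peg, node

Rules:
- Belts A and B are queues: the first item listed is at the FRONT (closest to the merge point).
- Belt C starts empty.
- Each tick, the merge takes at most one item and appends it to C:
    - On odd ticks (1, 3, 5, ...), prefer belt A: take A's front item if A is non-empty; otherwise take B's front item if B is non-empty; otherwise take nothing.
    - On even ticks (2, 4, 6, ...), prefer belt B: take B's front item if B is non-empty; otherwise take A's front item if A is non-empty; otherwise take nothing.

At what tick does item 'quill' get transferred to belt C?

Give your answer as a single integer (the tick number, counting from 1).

Answer: 1

Derivation:
Tick 1: prefer A, take quill from A; A=[apple,keg,lens,orb,jar] B=[shaft,fin,peg,node] C=[quill]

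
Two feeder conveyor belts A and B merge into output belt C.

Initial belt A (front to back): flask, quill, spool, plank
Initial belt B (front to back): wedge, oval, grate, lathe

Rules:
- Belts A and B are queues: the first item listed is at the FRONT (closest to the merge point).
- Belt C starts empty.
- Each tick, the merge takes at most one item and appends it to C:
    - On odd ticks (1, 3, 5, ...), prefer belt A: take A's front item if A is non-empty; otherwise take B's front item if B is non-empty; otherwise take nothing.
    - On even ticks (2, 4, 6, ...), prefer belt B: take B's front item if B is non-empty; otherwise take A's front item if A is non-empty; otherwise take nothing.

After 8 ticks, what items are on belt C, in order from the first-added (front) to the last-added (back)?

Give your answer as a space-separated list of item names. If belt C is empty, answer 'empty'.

Tick 1: prefer A, take flask from A; A=[quill,spool,plank] B=[wedge,oval,grate,lathe] C=[flask]
Tick 2: prefer B, take wedge from B; A=[quill,spool,plank] B=[oval,grate,lathe] C=[flask,wedge]
Tick 3: prefer A, take quill from A; A=[spool,plank] B=[oval,grate,lathe] C=[flask,wedge,quill]
Tick 4: prefer B, take oval from B; A=[spool,plank] B=[grate,lathe] C=[flask,wedge,quill,oval]
Tick 5: prefer A, take spool from A; A=[plank] B=[grate,lathe] C=[flask,wedge,quill,oval,spool]
Tick 6: prefer B, take grate from B; A=[plank] B=[lathe] C=[flask,wedge,quill,oval,spool,grate]
Tick 7: prefer A, take plank from A; A=[-] B=[lathe] C=[flask,wedge,quill,oval,spool,grate,plank]
Tick 8: prefer B, take lathe from B; A=[-] B=[-] C=[flask,wedge,quill,oval,spool,grate,plank,lathe]

Answer: flask wedge quill oval spool grate plank lathe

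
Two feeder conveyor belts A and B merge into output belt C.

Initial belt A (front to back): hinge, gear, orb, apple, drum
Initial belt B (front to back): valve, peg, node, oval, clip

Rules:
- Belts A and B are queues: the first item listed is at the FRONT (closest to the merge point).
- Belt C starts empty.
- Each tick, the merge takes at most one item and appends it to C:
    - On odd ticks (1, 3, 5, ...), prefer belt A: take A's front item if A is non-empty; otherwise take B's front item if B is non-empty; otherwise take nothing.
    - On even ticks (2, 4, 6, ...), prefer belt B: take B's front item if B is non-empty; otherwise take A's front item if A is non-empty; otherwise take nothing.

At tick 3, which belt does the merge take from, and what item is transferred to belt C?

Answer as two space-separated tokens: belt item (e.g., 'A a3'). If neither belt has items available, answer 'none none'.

Tick 1: prefer A, take hinge from A; A=[gear,orb,apple,drum] B=[valve,peg,node,oval,clip] C=[hinge]
Tick 2: prefer B, take valve from B; A=[gear,orb,apple,drum] B=[peg,node,oval,clip] C=[hinge,valve]
Tick 3: prefer A, take gear from A; A=[orb,apple,drum] B=[peg,node,oval,clip] C=[hinge,valve,gear]

Answer: A gear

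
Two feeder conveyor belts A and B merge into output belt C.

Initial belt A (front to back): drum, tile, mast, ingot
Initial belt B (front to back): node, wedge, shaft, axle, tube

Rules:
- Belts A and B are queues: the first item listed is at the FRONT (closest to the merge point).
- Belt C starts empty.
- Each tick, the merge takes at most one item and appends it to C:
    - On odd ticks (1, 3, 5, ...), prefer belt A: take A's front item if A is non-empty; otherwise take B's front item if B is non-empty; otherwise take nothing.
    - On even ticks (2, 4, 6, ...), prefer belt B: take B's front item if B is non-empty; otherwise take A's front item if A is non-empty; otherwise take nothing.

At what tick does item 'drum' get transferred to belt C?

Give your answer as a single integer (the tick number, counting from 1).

Tick 1: prefer A, take drum from A; A=[tile,mast,ingot] B=[node,wedge,shaft,axle,tube] C=[drum]

Answer: 1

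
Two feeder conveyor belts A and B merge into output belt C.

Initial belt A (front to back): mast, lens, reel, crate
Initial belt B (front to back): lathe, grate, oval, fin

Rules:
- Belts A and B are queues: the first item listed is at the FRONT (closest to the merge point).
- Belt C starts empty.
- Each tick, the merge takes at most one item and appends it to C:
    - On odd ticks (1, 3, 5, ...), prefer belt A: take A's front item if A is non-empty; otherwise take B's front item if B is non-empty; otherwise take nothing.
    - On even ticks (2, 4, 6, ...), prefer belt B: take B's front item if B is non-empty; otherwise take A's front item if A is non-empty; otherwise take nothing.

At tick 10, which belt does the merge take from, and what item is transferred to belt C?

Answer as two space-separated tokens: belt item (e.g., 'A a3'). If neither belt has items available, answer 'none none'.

Answer: none none

Derivation:
Tick 1: prefer A, take mast from A; A=[lens,reel,crate] B=[lathe,grate,oval,fin] C=[mast]
Tick 2: prefer B, take lathe from B; A=[lens,reel,crate] B=[grate,oval,fin] C=[mast,lathe]
Tick 3: prefer A, take lens from A; A=[reel,crate] B=[grate,oval,fin] C=[mast,lathe,lens]
Tick 4: prefer B, take grate from B; A=[reel,crate] B=[oval,fin] C=[mast,lathe,lens,grate]
Tick 5: prefer A, take reel from A; A=[crate] B=[oval,fin] C=[mast,lathe,lens,grate,reel]
Tick 6: prefer B, take oval from B; A=[crate] B=[fin] C=[mast,lathe,lens,grate,reel,oval]
Tick 7: prefer A, take crate from A; A=[-] B=[fin] C=[mast,lathe,lens,grate,reel,oval,crate]
Tick 8: prefer B, take fin from B; A=[-] B=[-] C=[mast,lathe,lens,grate,reel,oval,crate,fin]
Tick 9: prefer A, both empty, nothing taken; A=[-] B=[-] C=[mast,lathe,lens,grate,reel,oval,crate,fin]
Tick 10: prefer B, both empty, nothing taken; A=[-] B=[-] C=[mast,lathe,lens,grate,reel,oval,crate,fin]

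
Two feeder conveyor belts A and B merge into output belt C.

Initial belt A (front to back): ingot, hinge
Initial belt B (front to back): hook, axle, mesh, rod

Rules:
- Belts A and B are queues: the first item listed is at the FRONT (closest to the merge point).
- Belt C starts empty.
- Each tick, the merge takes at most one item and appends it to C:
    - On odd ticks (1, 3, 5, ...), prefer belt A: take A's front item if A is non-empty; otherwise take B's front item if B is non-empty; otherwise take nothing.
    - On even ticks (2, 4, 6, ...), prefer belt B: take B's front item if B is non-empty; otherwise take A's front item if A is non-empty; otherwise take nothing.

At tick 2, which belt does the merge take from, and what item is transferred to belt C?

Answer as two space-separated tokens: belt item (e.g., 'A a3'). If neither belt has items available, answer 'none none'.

Answer: B hook

Derivation:
Tick 1: prefer A, take ingot from A; A=[hinge] B=[hook,axle,mesh,rod] C=[ingot]
Tick 2: prefer B, take hook from B; A=[hinge] B=[axle,mesh,rod] C=[ingot,hook]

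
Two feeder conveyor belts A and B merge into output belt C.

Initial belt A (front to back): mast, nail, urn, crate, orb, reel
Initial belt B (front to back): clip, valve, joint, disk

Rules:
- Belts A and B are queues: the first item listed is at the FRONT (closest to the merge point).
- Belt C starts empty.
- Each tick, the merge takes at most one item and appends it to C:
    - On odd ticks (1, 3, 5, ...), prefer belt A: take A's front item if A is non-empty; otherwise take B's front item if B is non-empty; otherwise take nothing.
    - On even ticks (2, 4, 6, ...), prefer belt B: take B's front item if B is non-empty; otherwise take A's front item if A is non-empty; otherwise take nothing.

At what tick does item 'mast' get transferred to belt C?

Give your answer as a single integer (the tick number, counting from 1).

Tick 1: prefer A, take mast from A; A=[nail,urn,crate,orb,reel] B=[clip,valve,joint,disk] C=[mast]

Answer: 1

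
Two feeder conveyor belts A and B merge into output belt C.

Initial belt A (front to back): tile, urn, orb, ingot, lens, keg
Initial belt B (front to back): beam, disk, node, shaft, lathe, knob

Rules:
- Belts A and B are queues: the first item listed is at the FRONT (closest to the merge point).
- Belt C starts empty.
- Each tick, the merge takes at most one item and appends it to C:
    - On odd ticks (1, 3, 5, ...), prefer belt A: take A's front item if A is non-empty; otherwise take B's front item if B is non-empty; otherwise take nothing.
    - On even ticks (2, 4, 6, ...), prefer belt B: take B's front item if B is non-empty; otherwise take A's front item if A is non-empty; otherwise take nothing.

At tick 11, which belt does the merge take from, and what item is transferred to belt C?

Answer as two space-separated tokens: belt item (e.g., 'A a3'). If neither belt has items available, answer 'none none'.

Answer: A keg

Derivation:
Tick 1: prefer A, take tile from A; A=[urn,orb,ingot,lens,keg] B=[beam,disk,node,shaft,lathe,knob] C=[tile]
Tick 2: prefer B, take beam from B; A=[urn,orb,ingot,lens,keg] B=[disk,node,shaft,lathe,knob] C=[tile,beam]
Tick 3: prefer A, take urn from A; A=[orb,ingot,lens,keg] B=[disk,node,shaft,lathe,knob] C=[tile,beam,urn]
Tick 4: prefer B, take disk from B; A=[orb,ingot,lens,keg] B=[node,shaft,lathe,knob] C=[tile,beam,urn,disk]
Tick 5: prefer A, take orb from A; A=[ingot,lens,keg] B=[node,shaft,lathe,knob] C=[tile,beam,urn,disk,orb]
Tick 6: prefer B, take node from B; A=[ingot,lens,keg] B=[shaft,lathe,knob] C=[tile,beam,urn,disk,orb,node]
Tick 7: prefer A, take ingot from A; A=[lens,keg] B=[shaft,lathe,knob] C=[tile,beam,urn,disk,orb,node,ingot]
Tick 8: prefer B, take shaft from B; A=[lens,keg] B=[lathe,knob] C=[tile,beam,urn,disk,orb,node,ingot,shaft]
Tick 9: prefer A, take lens from A; A=[keg] B=[lathe,knob] C=[tile,beam,urn,disk,orb,node,ingot,shaft,lens]
Tick 10: prefer B, take lathe from B; A=[keg] B=[knob] C=[tile,beam,urn,disk,orb,node,ingot,shaft,lens,lathe]
Tick 11: prefer A, take keg from A; A=[-] B=[knob] C=[tile,beam,urn,disk,orb,node,ingot,shaft,lens,lathe,keg]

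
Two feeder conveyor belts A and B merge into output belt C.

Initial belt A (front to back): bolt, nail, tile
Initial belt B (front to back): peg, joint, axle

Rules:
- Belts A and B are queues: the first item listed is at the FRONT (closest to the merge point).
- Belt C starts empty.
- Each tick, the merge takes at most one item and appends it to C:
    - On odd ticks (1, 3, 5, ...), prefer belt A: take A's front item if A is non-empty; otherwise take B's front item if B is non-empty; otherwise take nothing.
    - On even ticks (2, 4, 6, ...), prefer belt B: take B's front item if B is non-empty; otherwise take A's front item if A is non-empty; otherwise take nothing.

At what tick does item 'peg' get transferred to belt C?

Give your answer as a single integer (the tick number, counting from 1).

Answer: 2

Derivation:
Tick 1: prefer A, take bolt from A; A=[nail,tile] B=[peg,joint,axle] C=[bolt]
Tick 2: prefer B, take peg from B; A=[nail,tile] B=[joint,axle] C=[bolt,peg]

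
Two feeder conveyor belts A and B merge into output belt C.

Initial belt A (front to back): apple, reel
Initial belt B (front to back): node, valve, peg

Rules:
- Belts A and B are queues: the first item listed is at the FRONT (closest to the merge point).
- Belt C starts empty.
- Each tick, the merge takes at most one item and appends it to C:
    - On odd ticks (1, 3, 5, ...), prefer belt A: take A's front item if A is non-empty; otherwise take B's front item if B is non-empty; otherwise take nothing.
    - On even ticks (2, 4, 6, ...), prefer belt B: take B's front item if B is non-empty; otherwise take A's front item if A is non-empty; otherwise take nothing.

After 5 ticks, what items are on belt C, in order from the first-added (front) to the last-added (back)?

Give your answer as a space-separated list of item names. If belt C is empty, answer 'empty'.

Tick 1: prefer A, take apple from A; A=[reel] B=[node,valve,peg] C=[apple]
Tick 2: prefer B, take node from B; A=[reel] B=[valve,peg] C=[apple,node]
Tick 3: prefer A, take reel from A; A=[-] B=[valve,peg] C=[apple,node,reel]
Tick 4: prefer B, take valve from B; A=[-] B=[peg] C=[apple,node,reel,valve]
Tick 5: prefer A, take peg from B; A=[-] B=[-] C=[apple,node,reel,valve,peg]

Answer: apple node reel valve peg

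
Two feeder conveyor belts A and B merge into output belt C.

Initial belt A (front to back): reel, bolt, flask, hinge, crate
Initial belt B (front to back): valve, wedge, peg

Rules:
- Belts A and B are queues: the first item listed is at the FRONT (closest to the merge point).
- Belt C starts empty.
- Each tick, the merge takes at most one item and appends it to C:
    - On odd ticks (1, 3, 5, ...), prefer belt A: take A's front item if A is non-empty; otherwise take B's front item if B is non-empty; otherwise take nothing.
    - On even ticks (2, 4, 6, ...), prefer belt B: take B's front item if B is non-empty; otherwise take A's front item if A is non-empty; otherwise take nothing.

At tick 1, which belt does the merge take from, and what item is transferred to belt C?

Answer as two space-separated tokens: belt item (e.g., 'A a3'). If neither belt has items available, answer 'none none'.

Tick 1: prefer A, take reel from A; A=[bolt,flask,hinge,crate] B=[valve,wedge,peg] C=[reel]

Answer: A reel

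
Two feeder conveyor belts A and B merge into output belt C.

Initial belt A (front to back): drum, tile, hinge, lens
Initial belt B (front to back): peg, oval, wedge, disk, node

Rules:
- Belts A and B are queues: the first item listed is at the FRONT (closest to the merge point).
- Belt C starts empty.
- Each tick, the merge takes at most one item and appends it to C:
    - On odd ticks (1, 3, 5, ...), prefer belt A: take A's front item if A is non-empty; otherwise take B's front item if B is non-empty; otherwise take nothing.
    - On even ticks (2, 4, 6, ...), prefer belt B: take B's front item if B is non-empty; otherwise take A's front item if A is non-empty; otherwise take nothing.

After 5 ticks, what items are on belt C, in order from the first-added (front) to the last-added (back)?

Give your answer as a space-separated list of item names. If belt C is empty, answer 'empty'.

Tick 1: prefer A, take drum from A; A=[tile,hinge,lens] B=[peg,oval,wedge,disk,node] C=[drum]
Tick 2: prefer B, take peg from B; A=[tile,hinge,lens] B=[oval,wedge,disk,node] C=[drum,peg]
Tick 3: prefer A, take tile from A; A=[hinge,lens] B=[oval,wedge,disk,node] C=[drum,peg,tile]
Tick 4: prefer B, take oval from B; A=[hinge,lens] B=[wedge,disk,node] C=[drum,peg,tile,oval]
Tick 5: prefer A, take hinge from A; A=[lens] B=[wedge,disk,node] C=[drum,peg,tile,oval,hinge]

Answer: drum peg tile oval hinge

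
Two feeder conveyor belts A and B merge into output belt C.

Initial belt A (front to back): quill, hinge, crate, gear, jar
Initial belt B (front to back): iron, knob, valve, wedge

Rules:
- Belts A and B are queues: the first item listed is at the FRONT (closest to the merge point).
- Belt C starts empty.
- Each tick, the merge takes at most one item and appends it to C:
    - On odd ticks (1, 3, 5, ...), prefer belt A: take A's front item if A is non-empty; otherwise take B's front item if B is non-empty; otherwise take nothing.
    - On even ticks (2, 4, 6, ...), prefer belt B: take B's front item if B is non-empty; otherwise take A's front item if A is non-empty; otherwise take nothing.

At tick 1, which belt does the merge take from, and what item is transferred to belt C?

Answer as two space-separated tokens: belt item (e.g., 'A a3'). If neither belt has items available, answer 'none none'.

Answer: A quill

Derivation:
Tick 1: prefer A, take quill from A; A=[hinge,crate,gear,jar] B=[iron,knob,valve,wedge] C=[quill]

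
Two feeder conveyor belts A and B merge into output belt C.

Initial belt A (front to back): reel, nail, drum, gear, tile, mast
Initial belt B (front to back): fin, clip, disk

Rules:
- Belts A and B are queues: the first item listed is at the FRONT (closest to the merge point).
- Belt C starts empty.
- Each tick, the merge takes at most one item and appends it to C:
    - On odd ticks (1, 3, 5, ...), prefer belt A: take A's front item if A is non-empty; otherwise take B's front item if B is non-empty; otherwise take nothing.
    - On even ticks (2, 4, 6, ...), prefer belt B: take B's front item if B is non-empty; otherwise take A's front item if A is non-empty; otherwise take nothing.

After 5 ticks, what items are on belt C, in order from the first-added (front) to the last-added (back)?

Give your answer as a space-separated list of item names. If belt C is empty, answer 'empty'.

Answer: reel fin nail clip drum

Derivation:
Tick 1: prefer A, take reel from A; A=[nail,drum,gear,tile,mast] B=[fin,clip,disk] C=[reel]
Tick 2: prefer B, take fin from B; A=[nail,drum,gear,tile,mast] B=[clip,disk] C=[reel,fin]
Tick 3: prefer A, take nail from A; A=[drum,gear,tile,mast] B=[clip,disk] C=[reel,fin,nail]
Tick 4: prefer B, take clip from B; A=[drum,gear,tile,mast] B=[disk] C=[reel,fin,nail,clip]
Tick 5: prefer A, take drum from A; A=[gear,tile,mast] B=[disk] C=[reel,fin,nail,clip,drum]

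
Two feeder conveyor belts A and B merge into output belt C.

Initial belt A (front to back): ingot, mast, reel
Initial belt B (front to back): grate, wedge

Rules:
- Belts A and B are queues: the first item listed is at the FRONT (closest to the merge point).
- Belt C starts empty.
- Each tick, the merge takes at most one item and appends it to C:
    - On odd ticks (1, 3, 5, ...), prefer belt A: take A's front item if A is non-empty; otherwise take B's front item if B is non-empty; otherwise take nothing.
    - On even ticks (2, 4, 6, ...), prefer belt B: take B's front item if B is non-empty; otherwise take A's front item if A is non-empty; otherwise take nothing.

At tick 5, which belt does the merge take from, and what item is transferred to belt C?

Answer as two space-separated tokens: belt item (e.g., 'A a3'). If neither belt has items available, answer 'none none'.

Tick 1: prefer A, take ingot from A; A=[mast,reel] B=[grate,wedge] C=[ingot]
Tick 2: prefer B, take grate from B; A=[mast,reel] B=[wedge] C=[ingot,grate]
Tick 3: prefer A, take mast from A; A=[reel] B=[wedge] C=[ingot,grate,mast]
Tick 4: prefer B, take wedge from B; A=[reel] B=[-] C=[ingot,grate,mast,wedge]
Tick 5: prefer A, take reel from A; A=[-] B=[-] C=[ingot,grate,mast,wedge,reel]

Answer: A reel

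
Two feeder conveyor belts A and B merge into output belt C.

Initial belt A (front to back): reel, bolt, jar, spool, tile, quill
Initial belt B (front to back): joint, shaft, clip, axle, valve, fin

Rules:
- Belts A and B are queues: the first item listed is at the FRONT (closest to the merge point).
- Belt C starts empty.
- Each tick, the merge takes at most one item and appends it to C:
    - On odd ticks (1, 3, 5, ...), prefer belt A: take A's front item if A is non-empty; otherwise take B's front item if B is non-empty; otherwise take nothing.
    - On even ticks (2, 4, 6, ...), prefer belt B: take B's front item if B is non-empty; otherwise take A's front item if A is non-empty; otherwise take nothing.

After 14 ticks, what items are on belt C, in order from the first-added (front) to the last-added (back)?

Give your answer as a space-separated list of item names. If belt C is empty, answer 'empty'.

Answer: reel joint bolt shaft jar clip spool axle tile valve quill fin

Derivation:
Tick 1: prefer A, take reel from A; A=[bolt,jar,spool,tile,quill] B=[joint,shaft,clip,axle,valve,fin] C=[reel]
Tick 2: prefer B, take joint from B; A=[bolt,jar,spool,tile,quill] B=[shaft,clip,axle,valve,fin] C=[reel,joint]
Tick 3: prefer A, take bolt from A; A=[jar,spool,tile,quill] B=[shaft,clip,axle,valve,fin] C=[reel,joint,bolt]
Tick 4: prefer B, take shaft from B; A=[jar,spool,tile,quill] B=[clip,axle,valve,fin] C=[reel,joint,bolt,shaft]
Tick 5: prefer A, take jar from A; A=[spool,tile,quill] B=[clip,axle,valve,fin] C=[reel,joint,bolt,shaft,jar]
Tick 6: prefer B, take clip from B; A=[spool,tile,quill] B=[axle,valve,fin] C=[reel,joint,bolt,shaft,jar,clip]
Tick 7: prefer A, take spool from A; A=[tile,quill] B=[axle,valve,fin] C=[reel,joint,bolt,shaft,jar,clip,spool]
Tick 8: prefer B, take axle from B; A=[tile,quill] B=[valve,fin] C=[reel,joint,bolt,shaft,jar,clip,spool,axle]
Tick 9: prefer A, take tile from A; A=[quill] B=[valve,fin] C=[reel,joint,bolt,shaft,jar,clip,spool,axle,tile]
Tick 10: prefer B, take valve from B; A=[quill] B=[fin] C=[reel,joint,bolt,shaft,jar,clip,spool,axle,tile,valve]
Tick 11: prefer A, take quill from A; A=[-] B=[fin] C=[reel,joint,bolt,shaft,jar,clip,spool,axle,tile,valve,quill]
Tick 12: prefer B, take fin from B; A=[-] B=[-] C=[reel,joint,bolt,shaft,jar,clip,spool,axle,tile,valve,quill,fin]
Tick 13: prefer A, both empty, nothing taken; A=[-] B=[-] C=[reel,joint,bolt,shaft,jar,clip,spool,axle,tile,valve,quill,fin]
Tick 14: prefer B, both empty, nothing taken; A=[-] B=[-] C=[reel,joint,bolt,shaft,jar,clip,spool,axle,tile,valve,quill,fin]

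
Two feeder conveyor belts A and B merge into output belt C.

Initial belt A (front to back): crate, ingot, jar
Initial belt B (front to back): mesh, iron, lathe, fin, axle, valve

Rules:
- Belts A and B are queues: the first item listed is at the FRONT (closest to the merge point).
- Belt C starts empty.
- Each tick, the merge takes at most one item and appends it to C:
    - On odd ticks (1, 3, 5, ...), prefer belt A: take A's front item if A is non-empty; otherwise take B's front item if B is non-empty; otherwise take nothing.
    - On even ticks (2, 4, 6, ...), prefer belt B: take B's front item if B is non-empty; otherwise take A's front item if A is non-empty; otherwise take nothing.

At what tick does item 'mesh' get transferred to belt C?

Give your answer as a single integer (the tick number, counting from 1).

Answer: 2

Derivation:
Tick 1: prefer A, take crate from A; A=[ingot,jar] B=[mesh,iron,lathe,fin,axle,valve] C=[crate]
Tick 2: prefer B, take mesh from B; A=[ingot,jar] B=[iron,lathe,fin,axle,valve] C=[crate,mesh]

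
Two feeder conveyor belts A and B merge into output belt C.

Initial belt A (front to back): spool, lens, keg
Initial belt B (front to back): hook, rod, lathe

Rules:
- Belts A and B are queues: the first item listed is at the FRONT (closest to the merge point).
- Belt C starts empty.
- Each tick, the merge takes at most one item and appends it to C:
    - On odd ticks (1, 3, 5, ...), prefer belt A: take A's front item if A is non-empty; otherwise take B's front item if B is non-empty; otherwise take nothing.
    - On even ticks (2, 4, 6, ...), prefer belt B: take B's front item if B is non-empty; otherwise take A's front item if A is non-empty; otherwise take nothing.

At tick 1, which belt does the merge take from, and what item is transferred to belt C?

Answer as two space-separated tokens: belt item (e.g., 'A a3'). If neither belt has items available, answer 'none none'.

Tick 1: prefer A, take spool from A; A=[lens,keg] B=[hook,rod,lathe] C=[spool]

Answer: A spool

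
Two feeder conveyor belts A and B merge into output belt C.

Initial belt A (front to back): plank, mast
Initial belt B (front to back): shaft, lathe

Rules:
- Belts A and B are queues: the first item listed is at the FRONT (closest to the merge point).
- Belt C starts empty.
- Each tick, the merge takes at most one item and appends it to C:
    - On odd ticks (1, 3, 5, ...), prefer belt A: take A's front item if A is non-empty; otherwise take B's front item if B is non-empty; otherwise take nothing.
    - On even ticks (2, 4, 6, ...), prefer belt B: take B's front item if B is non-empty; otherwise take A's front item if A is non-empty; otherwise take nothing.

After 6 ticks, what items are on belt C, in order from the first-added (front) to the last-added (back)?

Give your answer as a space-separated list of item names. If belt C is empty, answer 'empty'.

Tick 1: prefer A, take plank from A; A=[mast] B=[shaft,lathe] C=[plank]
Tick 2: prefer B, take shaft from B; A=[mast] B=[lathe] C=[plank,shaft]
Tick 3: prefer A, take mast from A; A=[-] B=[lathe] C=[plank,shaft,mast]
Tick 4: prefer B, take lathe from B; A=[-] B=[-] C=[plank,shaft,mast,lathe]
Tick 5: prefer A, both empty, nothing taken; A=[-] B=[-] C=[plank,shaft,mast,lathe]
Tick 6: prefer B, both empty, nothing taken; A=[-] B=[-] C=[plank,shaft,mast,lathe]

Answer: plank shaft mast lathe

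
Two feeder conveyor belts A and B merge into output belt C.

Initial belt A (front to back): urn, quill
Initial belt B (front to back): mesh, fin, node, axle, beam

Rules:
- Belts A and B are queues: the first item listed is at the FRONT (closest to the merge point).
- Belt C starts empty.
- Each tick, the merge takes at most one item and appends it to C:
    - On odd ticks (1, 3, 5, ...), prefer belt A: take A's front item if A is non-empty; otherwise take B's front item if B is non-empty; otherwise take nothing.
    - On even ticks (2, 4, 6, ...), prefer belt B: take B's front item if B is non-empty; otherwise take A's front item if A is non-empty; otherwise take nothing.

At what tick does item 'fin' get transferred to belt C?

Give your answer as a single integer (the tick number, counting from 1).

Tick 1: prefer A, take urn from A; A=[quill] B=[mesh,fin,node,axle,beam] C=[urn]
Tick 2: prefer B, take mesh from B; A=[quill] B=[fin,node,axle,beam] C=[urn,mesh]
Tick 3: prefer A, take quill from A; A=[-] B=[fin,node,axle,beam] C=[urn,mesh,quill]
Tick 4: prefer B, take fin from B; A=[-] B=[node,axle,beam] C=[urn,mesh,quill,fin]

Answer: 4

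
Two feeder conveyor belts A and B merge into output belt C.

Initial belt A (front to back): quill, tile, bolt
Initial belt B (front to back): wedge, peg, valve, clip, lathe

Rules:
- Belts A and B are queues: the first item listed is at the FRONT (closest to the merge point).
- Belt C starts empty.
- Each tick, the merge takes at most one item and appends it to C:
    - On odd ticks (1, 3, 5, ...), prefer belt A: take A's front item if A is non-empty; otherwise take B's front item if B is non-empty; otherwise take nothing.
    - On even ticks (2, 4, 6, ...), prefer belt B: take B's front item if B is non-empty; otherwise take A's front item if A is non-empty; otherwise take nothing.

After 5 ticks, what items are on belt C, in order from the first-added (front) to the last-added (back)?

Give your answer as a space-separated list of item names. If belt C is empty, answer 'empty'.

Tick 1: prefer A, take quill from A; A=[tile,bolt] B=[wedge,peg,valve,clip,lathe] C=[quill]
Tick 2: prefer B, take wedge from B; A=[tile,bolt] B=[peg,valve,clip,lathe] C=[quill,wedge]
Tick 3: prefer A, take tile from A; A=[bolt] B=[peg,valve,clip,lathe] C=[quill,wedge,tile]
Tick 4: prefer B, take peg from B; A=[bolt] B=[valve,clip,lathe] C=[quill,wedge,tile,peg]
Tick 5: prefer A, take bolt from A; A=[-] B=[valve,clip,lathe] C=[quill,wedge,tile,peg,bolt]

Answer: quill wedge tile peg bolt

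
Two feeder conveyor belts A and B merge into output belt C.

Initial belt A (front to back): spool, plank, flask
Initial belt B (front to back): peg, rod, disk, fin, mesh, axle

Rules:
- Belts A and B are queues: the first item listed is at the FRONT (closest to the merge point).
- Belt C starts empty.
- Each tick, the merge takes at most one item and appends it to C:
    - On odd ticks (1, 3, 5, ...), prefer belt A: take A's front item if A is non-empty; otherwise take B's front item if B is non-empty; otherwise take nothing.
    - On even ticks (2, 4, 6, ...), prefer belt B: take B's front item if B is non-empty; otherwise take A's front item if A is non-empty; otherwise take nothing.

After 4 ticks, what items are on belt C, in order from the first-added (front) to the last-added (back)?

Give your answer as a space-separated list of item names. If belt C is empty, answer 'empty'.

Tick 1: prefer A, take spool from A; A=[plank,flask] B=[peg,rod,disk,fin,mesh,axle] C=[spool]
Tick 2: prefer B, take peg from B; A=[plank,flask] B=[rod,disk,fin,mesh,axle] C=[spool,peg]
Tick 3: prefer A, take plank from A; A=[flask] B=[rod,disk,fin,mesh,axle] C=[spool,peg,plank]
Tick 4: prefer B, take rod from B; A=[flask] B=[disk,fin,mesh,axle] C=[spool,peg,plank,rod]

Answer: spool peg plank rod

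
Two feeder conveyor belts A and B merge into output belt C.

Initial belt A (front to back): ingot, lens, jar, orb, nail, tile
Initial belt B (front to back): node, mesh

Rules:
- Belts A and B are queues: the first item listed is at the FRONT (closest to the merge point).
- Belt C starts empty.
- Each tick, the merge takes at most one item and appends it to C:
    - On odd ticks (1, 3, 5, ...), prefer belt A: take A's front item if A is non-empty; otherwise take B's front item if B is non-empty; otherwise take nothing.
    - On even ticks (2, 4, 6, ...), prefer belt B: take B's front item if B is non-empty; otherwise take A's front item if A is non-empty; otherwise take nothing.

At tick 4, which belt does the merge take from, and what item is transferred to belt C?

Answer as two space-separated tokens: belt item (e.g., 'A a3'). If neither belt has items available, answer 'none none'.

Tick 1: prefer A, take ingot from A; A=[lens,jar,orb,nail,tile] B=[node,mesh] C=[ingot]
Tick 2: prefer B, take node from B; A=[lens,jar,orb,nail,tile] B=[mesh] C=[ingot,node]
Tick 3: prefer A, take lens from A; A=[jar,orb,nail,tile] B=[mesh] C=[ingot,node,lens]
Tick 4: prefer B, take mesh from B; A=[jar,orb,nail,tile] B=[-] C=[ingot,node,lens,mesh]

Answer: B mesh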